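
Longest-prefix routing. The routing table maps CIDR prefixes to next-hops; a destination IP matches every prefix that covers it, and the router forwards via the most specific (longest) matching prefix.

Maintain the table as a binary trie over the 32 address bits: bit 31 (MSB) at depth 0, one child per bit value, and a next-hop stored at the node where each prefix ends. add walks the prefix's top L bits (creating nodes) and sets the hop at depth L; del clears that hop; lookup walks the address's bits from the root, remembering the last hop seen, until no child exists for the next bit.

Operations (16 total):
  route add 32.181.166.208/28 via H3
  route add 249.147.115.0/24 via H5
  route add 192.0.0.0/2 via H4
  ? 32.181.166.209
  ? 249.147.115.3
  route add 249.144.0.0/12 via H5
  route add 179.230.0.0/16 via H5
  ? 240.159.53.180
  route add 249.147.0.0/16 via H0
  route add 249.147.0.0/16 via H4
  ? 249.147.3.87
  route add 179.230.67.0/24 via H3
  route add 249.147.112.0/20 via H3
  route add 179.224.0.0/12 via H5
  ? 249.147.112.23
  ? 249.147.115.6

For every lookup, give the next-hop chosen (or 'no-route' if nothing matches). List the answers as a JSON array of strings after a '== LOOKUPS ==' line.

Apply in order:
  + 32.181.166.208/28 (H3) depth=28
  + 249.147.115.0/24 (H5) depth=24
  + 192.0.0.0/2 (H4) depth=2
  ? 32.181.166.209  path d0:-→d1:-→d2:-→d3:-→d4:-→d5:-→d6:-→d7:-→d8:-→d9:-→d10:-→d11:-→d12:-→d13:-→d14:-→d15:-→d16:-→d17:-→d18:-→d19:-→d20:-→d21:-→d22:-→d23:-→d24:-→d25:-→d26:-→d27:-→d28:H3  best=H3
  ? 249.147.115.3  path d0:-→d1:-→d2:H4→d3:-→d4:-→d5:-→d6:-→d7:-→d8:-→d9:-→d10:-→d11:-→d12:-→d13:-→d14:-→d15:-→d16:-→d17:-→d18:-→d19:-→d20:-→d21:-→d22:-→d23:-→d24:H5  best=H5
  + 249.144.0.0/12 (H5) depth=12
  + 179.230.0.0/16 (H5) depth=16
  ? 240.159.53.180  path d0:-→d1:-→d2:H4→d3:-→d4:-  best=H4
  + 249.147.0.0/16 (H0) depth=16
  + 249.147.0.0/16 (H4) depth=16
  ? 249.147.3.87  path d0:-→d1:-→d2:H4→d3:-→d4:-→d5:-→d6:-→d7:-→d8:-→d9:-→d10:-→d11:-→d12:H5→d13:-→d14:-→d15:-→d16:H4→d17:-  best=H4
  + 179.230.67.0/24 (H3) depth=24
  + 249.147.112.0/20 (H3) depth=20
  + 179.224.0.0/12 (H5) depth=12
  ? 249.147.112.23  path d0:-→d1:-→d2:H4→d3:-→d4:-→d5:-→d6:-→d7:-→d8:-→d9:-→d10:-→d11:-→d12:H5→d13:-→d14:-→d15:-→d16:H4→d17:-→d18:-→d19:-→d20:H3→d21:-→d22:-  best=H3
  ? 249.147.115.6  path d0:-→d1:-→d2:H4→d3:-→d4:-→d5:-→d6:-→d7:-→d8:-→d9:-→d10:-→d11:-→d12:H5→d13:-→d14:-→d15:-→d16:H4→d17:-→d18:-→d19:-→d20:H3→d21:-→d22:-→d23:-→d24:H5  best=H5

== LOOKUPS ==
["H3","H5","H4","H4","H3","H5"]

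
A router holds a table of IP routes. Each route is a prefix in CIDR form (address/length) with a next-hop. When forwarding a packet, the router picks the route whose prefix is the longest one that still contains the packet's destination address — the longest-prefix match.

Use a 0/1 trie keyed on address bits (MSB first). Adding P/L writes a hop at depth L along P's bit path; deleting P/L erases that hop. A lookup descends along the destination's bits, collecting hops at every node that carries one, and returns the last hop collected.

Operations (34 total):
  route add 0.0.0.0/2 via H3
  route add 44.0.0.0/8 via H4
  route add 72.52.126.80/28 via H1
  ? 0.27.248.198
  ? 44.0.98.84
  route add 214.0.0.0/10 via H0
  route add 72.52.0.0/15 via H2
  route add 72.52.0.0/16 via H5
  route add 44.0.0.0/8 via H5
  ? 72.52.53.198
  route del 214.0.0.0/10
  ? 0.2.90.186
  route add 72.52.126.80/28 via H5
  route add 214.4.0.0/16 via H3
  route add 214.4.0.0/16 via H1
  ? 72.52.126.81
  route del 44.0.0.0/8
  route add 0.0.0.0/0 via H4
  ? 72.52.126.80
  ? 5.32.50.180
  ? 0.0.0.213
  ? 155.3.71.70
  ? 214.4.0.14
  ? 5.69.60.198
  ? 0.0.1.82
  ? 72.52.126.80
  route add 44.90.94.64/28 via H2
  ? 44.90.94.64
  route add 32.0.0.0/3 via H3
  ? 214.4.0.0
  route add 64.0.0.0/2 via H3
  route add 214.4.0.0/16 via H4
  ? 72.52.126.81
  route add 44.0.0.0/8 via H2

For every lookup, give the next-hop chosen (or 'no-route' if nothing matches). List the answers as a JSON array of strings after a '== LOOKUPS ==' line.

Apply in order:
  add 0.0.0.0/2 -> H3 at depth 2
  add 44.0.0.0/8 -> H4 at depth 8
  add 72.52.126.80/28 -> H1 at depth 28
  Q 0.27.248.198: descend 00 ; hops seen [H3] ; pick H3
  Q 44.0.98.84: descend 00101100 ; hops seen [H3,H4] ; pick H4
  add 214.0.0.0/10 -> H0 at depth 10
  add 72.52.0.0/15 -> H2 at depth 15
  add 72.52.0.0/16 -> H5 at depth 16
  add 44.0.0.0/8 -> H5 at depth 8
  Q 72.52.53.198: descend 01001000001101000 ; hops seen [H2,H5] ; pick H5
  - 214.0.0.0/10 clear@10
  Q 0.2.90.186: descend 00 ; hops seen [H3] ; pick H3
  add 72.52.126.80/28 -> H5 at depth 28
  add 214.4.0.0/16 -> H3 at depth 16
  add 214.4.0.0/16 -> H1 at depth 16
  Q 72.52.126.81: descend 0100100000110100011111100101 ; hops seen [H2,H5,H5] ; pick H5
  - 44.0.0.0/8 clear@8
  add 0.0.0.0/0 -> H4 at depth 0
  Q 72.52.126.80: descend 0100100000110100011111100101 ; hops seen [H4,H2,H5,H5] ; pick H5
  Q 5.32.50.180: descend 00 ; hops seen [H4,H3] ; pick H3
  Q 0.0.0.213: descend 00 ; hops seen [H4,H3] ; pick H3
  Q 155.3.71.70: descend 1 ; hops seen [H4] ; pick H4
  Q 214.4.0.14: descend 1101011000000100 ; hops seen [H4,H1] ; pick H1
  Q 5.69.60.198: descend 00 ; hops seen [H4,H3] ; pick H3
  Q 0.0.1.82: descend 00 ; hops seen [H4,H3] ; pick H3
  Q 72.52.126.80: descend 0100100000110100011111100101 ; hops seen [H4,H2,H5,H5] ; pick H5
  add 44.90.94.64/28 -> H2 at depth 28
  Q 44.90.94.64: descend 0010110001011010010111100100 ; hops seen [H4,H3,H2] ; pick H2
  add 32.0.0.0/3 -> H3 at depth 3
  Q 214.4.0.0: descend 1101011000000100 ; hops seen [H4,H1] ; pick H1
  add 64.0.0.0/2 -> H3 at depth 2
  add 214.4.0.0/16 -> H4 at depth 16
  Q 72.52.126.81: descend 0100100000110100011111100101 ; hops seen [H4,H3,H2,H5,H5] ; pick H5
  add 44.0.0.0/8 -> H2 at depth 8

== LOOKUPS ==
["H3","H4","H5","H3","H5","H5","H3","H3","H4","H1","H3","H3","H5","H2","H1","H5"]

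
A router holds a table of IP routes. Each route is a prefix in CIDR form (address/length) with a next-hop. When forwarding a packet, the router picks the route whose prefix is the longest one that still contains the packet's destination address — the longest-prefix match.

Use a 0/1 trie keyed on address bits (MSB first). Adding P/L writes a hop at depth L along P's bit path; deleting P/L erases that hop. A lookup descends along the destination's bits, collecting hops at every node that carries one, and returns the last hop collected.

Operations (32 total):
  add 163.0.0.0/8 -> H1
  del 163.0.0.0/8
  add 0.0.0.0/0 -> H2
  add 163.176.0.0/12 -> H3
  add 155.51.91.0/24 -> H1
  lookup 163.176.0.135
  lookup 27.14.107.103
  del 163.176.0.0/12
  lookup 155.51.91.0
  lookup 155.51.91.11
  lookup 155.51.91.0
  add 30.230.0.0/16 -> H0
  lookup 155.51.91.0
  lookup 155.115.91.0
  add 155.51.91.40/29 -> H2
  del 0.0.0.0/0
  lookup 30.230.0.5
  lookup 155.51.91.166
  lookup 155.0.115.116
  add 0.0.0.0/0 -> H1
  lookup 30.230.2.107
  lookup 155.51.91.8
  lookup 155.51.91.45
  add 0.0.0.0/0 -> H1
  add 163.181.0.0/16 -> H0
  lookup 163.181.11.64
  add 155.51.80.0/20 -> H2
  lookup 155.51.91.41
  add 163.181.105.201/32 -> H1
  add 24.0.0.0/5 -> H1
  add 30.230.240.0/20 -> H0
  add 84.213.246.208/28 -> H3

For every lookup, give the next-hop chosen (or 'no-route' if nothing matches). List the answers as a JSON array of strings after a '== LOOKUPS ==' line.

Process each operation:
  add 163.0.0.0/8 -> H1 at depth 8
  - 163.0.0.0/8 clear@8
  add 0.0.0.0/0 -> H2 at depth 0
  add 163.176.0.0/12 -> H3 at depth 12
  add 155.51.91.0/24 -> H1 at depth 24
  ? 163.176.0.135  path d0:H2→d1:-→d2:-→d3:-→d4:-→d5:-→d6:-→d7:-→d8:-→d9:-→d10:-→d11:-→d12:H3  best=H3
  ? 27.14.107.103  path d0:H2  best=H2
  - 163.176.0.0/12 clear@12
  ? 155.51.91.0  path d0:H2→d1:-→d2:-→d3:-→d4:-→d5:-→d6:-→d7:-→d8:-→d9:-→d10:-→d11:-→d12:-→d13:-→d14:-→d15:-→d16:-→d17:-→d18:-→d19:-→d20:-→d21:-→d22:-→d23:-→d24:H1  best=H1
  ? 155.51.91.11  path d0:H2→d1:-→d2:-→d3:-→d4:-→d5:-→d6:-→d7:-→d8:-→d9:-→d10:-→d11:-→d12:-→d13:-→d14:-→d15:-→d16:-→d17:-→d18:-→d19:-→d20:-→d21:-→d22:-→d23:-→d24:H1  best=H1
  ? 155.51.91.0  path d0:H2→d1:-→d2:-→d3:-→d4:-→d5:-→d6:-→d7:-→d8:-→d9:-→d10:-→d11:-→d12:-→d13:-→d14:-→d15:-→d16:-→d17:-→d18:-→d19:-→d20:-→d21:-→d22:-→d23:-→d24:H1  best=H1
  add 30.230.0.0/16 -> H0 at depth 16
  ? 155.51.91.0  path d0:H2→d1:-→d2:-→d3:-→d4:-→d5:-→d6:-→d7:-→d8:-→d9:-→d10:-→d11:-→d12:-→d13:-→d14:-→d15:-→d16:-→d17:-→d18:-→d19:-→d20:-→d21:-→d22:-→d23:-→d24:H1  best=H1
  ? 155.115.91.0  path d0:H2→d1:-→d2:-→d3:-→d4:-→d5:-→d6:-→d7:-→d8:-→d9:-  best=H2
  add 155.51.91.40/29 -> H2 at depth 29
  - 0.0.0.0/0 clear@0
  ? 30.230.0.5  path d0:-→d1:-→d2:-→d3:-→d4:-→d5:-→d6:-→d7:-→d8:-→d9:-→d10:-→d11:-→d12:-→d13:-→d14:-→d15:-→d16:H0  best=H0
  ? 155.51.91.166  path d0:-→d1:-→d2:-→d3:-→d4:-→d5:-→d6:-→d7:-→d8:-→d9:-→d10:-→d11:-→d12:-→d13:-→d14:-→d15:-→d16:-→d17:-→d18:-→d19:-→d20:-→d21:-→d22:-→d23:-→d24:H1  best=H1
  ? 155.0.115.116  path d0:-→d1:-→d2:-→d3:-→d4:-→d5:-→d6:-→d7:-→d8:-→d9:-→d10:-  best=no-route
  add 0.0.0.0/0 -> H1 at depth 0
  ? 30.230.2.107  path d0:H1→d1:-→d2:-→d3:-→d4:-→d5:-→d6:-→d7:-→d8:-→d9:-→d10:-→d11:-→d12:-→d13:-→d14:-→d15:-→d16:H0  best=H0
  ? 155.51.91.8  path d0:H1→d1:-→d2:-→d3:-→d4:-→d5:-→d6:-→d7:-→d8:-→d9:-→d10:-→d11:-→d12:-→d13:-→d14:-→d15:-→d16:-→d17:-→d18:-→d19:-→d20:-→d21:-→d22:-→d23:-→d24:H1→d25:-→d26:-  best=H1
  ? 155.51.91.45  path d0:H1→d1:-→d2:-→d3:-→d4:-→d5:-→d6:-→d7:-→d8:-→d9:-→d10:-→d11:-→d12:-→d13:-→d14:-→d15:-→d16:-→d17:-→d18:-→d19:-→d20:-→d21:-→d22:-→d23:-→d24:H1→d25:-→d26:-→d27:-→d28:-→d29:H2  best=H2
  add 0.0.0.0/0 -> H1 at depth 0
  add 163.181.0.0/16 -> H0 at depth 16
  ? 163.181.11.64  path d0:H1→d1:-→d2:-→d3:-→d4:-→d5:-→d6:-→d7:-→d8:-→d9:-→d10:-→d11:-→d12:-→d13:-→d14:-→d15:-→d16:H0  best=H0
  add 155.51.80.0/20 -> H2 at depth 20
  ? 155.51.91.41  path d0:H1→d1:-→d2:-→d3:-→d4:-→d5:-→d6:-→d7:-→d8:-→d9:-→d10:-→d11:-→d12:-→d13:-→d14:-→d15:-→d16:-→d17:-→d18:-→d19:-→d20:H2→d21:-→d22:-→d23:-→d24:H1→d25:-→d26:-→d27:-→d28:-→d29:H2  best=H2
  add 163.181.105.201/32 -> H1 at depth 32
  add 24.0.0.0/5 -> H1 at depth 5
  add 30.230.240.0/20 -> H0 at depth 20
  add 84.213.246.208/28 -> H3 at depth 28

== LOOKUPS ==
["H3","H2","H1","H1","H1","H1","H2","H0","H1","no-route","H0","H1","H2","H0","H2"]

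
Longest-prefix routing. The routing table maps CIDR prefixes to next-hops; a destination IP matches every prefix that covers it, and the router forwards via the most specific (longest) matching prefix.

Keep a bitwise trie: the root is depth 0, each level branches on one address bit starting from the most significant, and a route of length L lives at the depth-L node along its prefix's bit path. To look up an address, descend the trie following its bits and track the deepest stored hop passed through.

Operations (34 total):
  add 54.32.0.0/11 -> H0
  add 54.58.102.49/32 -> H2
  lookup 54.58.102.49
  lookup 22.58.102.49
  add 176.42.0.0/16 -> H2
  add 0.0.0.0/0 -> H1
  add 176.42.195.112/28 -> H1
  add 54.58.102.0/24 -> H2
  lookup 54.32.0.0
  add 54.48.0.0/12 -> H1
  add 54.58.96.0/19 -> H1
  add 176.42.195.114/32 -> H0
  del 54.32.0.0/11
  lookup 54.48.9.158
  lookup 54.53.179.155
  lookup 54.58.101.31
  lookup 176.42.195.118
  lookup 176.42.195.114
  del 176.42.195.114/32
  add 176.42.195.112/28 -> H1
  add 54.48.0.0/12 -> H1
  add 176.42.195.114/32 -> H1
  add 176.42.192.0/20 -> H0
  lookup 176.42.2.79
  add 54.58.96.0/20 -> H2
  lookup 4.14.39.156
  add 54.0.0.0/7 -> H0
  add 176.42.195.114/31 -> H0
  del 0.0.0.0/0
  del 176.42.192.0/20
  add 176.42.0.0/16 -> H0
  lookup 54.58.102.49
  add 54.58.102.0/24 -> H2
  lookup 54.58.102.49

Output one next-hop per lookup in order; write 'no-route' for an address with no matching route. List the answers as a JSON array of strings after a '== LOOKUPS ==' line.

Trace:
  + 54.32.0.0/11 (H0) depth=11
  + 54.58.102.49/32 (H2) depth=32
  Q 54.58.102.49: descend 00110110001110100110011000110001 ; hops seen [H0,H2] ; pick H2
  Q 22.58.102.49: descend 00 ; hops seen [∅] ; pick no-route
  + 176.42.0.0/16 (H2) depth=16
  + 0.0.0.0/0 (H1) depth=0
  + 176.42.195.112/28 (H1) depth=28
  + 54.58.102.0/24 (H2) depth=24
  Q 54.32.0.0: descend 00110110001 ; hops seen [H1,H0] ; pick H0
  + 54.48.0.0/12 (H1) depth=12
  + 54.58.96.0/19 (H1) depth=19
  + 176.42.195.114/32 (H0) depth=32
  del 54.32.0.0/11 (clear depth 11)
  Q 54.48.9.158: descend 001101100011 ; hops seen [H1,H1] ; pick H1
  Q 54.53.179.155: descend 001101100011 ; hops seen [H1,H1] ; pick H1
  Q 54.58.101.31: descend 0011011000111010011001 ; hops seen [H1,H1,H1] ; pick H1
  Q 176.42.195.118: descend 10110000001010101100001101110 ; hops seen [H1,H2,H1] ; pick H1
  Q 176.42.195.114: descend 10110000001010101100001101110010 ; hops seen [H1,H2,H1,H0] ; pick H0
  del 176.42.195.114/32 (clear depth 32)
  + 176.42.195.112/28 (H1) depth=28
  + 54.48.0.0/12 (H1) depth=12
  + 176.42.195.114/32 (H1) depth=32
  + 176.42.192.0/20 (H0) depth=20
  Q 176.42.2.79: descend 1011000000101010 ; hops seen [H1,H2] ; pick H2
  + 54.58.96.0/20 (H2) depth=20
  Q 4.14.39.156: descend 00 ; hops seen [H1] ; pick H1
  + 54.0.0.0/7 (H0) depth=7
  + 176.42.195.114/31 (H0) depth=31
  del 0.0.0.0/0 (clear depth 0)
  del 176.42.192.0/20 (clear depth 20)
  + 176.42.0.0/16 (H0) depth=16
  Q 54.58.102.49: descend 00110110001110100110011000110001 ; hops seen [H0,H1,H1,H2,H2,H2] ; pick H2
  + 54.58.102.0/24 (H2) depth=24
  Q 54.58.102.49: descend 00110110001110100110011000110001 ; hops seen [H0,H1,H1,H2,H2,H2] ; pick H2

== LOOKUPS ==
["H2","no-route","H0","H1","H1","H1","H1","H0","H2","H1","H2","H2"]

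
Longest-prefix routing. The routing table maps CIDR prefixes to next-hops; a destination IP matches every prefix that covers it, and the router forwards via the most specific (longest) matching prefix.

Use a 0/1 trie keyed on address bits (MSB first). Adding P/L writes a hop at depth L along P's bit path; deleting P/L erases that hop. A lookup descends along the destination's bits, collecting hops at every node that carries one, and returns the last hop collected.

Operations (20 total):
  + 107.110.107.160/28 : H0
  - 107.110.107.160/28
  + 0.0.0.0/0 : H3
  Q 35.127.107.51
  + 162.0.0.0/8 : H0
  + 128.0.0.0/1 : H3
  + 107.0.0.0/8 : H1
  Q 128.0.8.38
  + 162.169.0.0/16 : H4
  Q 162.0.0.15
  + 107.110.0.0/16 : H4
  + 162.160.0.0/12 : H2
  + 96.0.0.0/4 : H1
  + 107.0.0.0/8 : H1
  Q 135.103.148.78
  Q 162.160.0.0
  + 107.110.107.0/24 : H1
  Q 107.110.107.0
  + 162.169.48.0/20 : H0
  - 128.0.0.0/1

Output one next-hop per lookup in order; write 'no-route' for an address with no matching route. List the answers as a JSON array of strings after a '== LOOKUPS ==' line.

Process each operation:
  add 107.110.107.160/28 -> H0 at depth 28
  - 107.110.107.160/28 clear@28
  add 0.0.0.0/0 -> H3 at depth 0
  Q 35.127.107.51: descend 0 ; hops seen [H3] ; pick H3
  add 162.0.0.0/8 -> H0 at depth 8
  add 128.0.0.0/1 -> H3 at depth 1
  add 107.0.0.0/8 -> H1 at depth 8
  Q 128.0.8.38: descend 10 ; hops seen [H3,H3] ; pick H3
  add 162.169.0.0/16 -> H4 at depth 16
  Q 162.0.0.15: descend 10100010 ; hops seen [H3,H3,H0] ; pick H0
  add 107.110.0.0/16 -> H4 at depth 16
  add 162.160.0.0/12 -> H2 at depth 12
  add 96.0.0.0/4 -> H1 at depth 4
  add 107.0.0.0/8 -> H1 at depth 8
  Q 135.103.148.78: descend 10 ; hops seen [H3,H3] ; pick H3
  Q 162.160.0.0: descend 101000101010 ; hops seen [H3,H3,H0,H2] ; pick H2
  add 107.110.107.0/24 -> H1 at depth 24
  Q 107.110.107.0: descend 011010110110111001101011 ; hops seen [H3,H1,H1,H4,H1] ; pick H1
  add 162.169.48.0/20 -> H0 at depth 20
  - 128.0.0.0/1 clear@1

== LOOKUPS ==
["H3","H3","H0","H3","H2","H1"]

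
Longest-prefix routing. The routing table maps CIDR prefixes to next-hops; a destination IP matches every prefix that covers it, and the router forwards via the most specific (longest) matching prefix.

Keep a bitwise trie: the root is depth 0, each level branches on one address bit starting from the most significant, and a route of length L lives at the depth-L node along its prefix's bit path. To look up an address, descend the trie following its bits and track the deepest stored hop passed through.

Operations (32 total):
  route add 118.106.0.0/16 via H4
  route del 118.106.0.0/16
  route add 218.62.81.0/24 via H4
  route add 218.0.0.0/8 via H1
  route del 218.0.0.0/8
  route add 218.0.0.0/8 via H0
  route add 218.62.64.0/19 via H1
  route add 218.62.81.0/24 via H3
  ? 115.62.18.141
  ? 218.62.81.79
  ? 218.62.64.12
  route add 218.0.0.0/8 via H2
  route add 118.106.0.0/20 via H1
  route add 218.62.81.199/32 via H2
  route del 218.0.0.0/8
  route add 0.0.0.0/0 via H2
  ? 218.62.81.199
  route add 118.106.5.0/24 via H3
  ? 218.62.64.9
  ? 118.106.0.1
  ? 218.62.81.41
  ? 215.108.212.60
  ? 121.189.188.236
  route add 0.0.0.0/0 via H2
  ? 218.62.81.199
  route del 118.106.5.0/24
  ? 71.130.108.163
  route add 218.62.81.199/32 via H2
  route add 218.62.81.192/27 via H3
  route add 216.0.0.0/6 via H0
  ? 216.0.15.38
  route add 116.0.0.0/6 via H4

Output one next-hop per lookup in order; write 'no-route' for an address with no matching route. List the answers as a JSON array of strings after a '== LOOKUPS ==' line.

Apply in order:
  add 118.106.0.0/16 -> H4 at depth 16
  - 118.106.0.0/16 clear@16
  add 218.62.81.0/24 -> H4 at depth 24
  add 218.0.0.0/8 -> H1 at depth 8
  - 218.0.0.0/8 clear@8
  add 218.0.0.0/8 -> H0 at depth 8
  add 218.62.64.0/19 -> H1 at depth 19
  add 218.62.81.0/24 -> H3 at depth 24
  Q 115.62.18.141: descend 01110 ; hops seen [∅] ; pick no-route
  Q 218.62.81.79: descend 110110100011111001010001 ; hops seen [H0,H1,H3] ; pick H3
  Q 218.62.64.12: descend 1101101000111110010 ; hops seen [H0,H1] ; pick H1
  add 218.0.0.0/8 -> H2 at depth 8
  add 118.106.0.0/20 -> H1 at depth 20
  add 218.62.81.199/32 -> H2 at depth 32
  - 218.0.0.0/8 clear@8
  add 0.0.0.0/0 -> H2 at depth 0
  Q 218.62.81.199: descend 11011010001111100101000111000111 ; hops seen [H2,H1,H3,H2] ; pick H2
  add 118.106.5.0/24 -> H3 at depth 24
  Q 218.62.64.9: descend 1101101000111110010 ; hops seen [H2,H1] ; pick H1
  Q 118.106.0.1: descend 011101100110101000000 ; hops seen [H2,H1] ; pick H1
  Q 218.62.81.41: descend 110110100011111001010001 ; hops seen [H2,H1,H3] ; pick H3
  Q 215.108.212.60: descend 1101 ; hops seen [H2] ; pick H2
  Q 121.189.188.236: descend 0111 ; hops seen [H2] ; pick H2
  add 0.0.0.0/0 -> H2 at depth 0
  Q 218.62.81.199: descend 11011010001111100101000111000111 ; hops seen [H2,H1,H3,H2] ; pick H2
  - 118.106.5.0/24 clear@24
  Q 71.130.108.163: descend 01 ; hops seen [H2] ; pick H2
  add 218.62.81.199/32 -> H2 at depth 32
  add 218.62.81.192/27 -> H3 at depth 27
  add 216.0.0.0/6 -> H0 at depth 6
  Q 216.0.15.38: descend 110110 ; hops seen [H2,H0] ; pick H0
  add 116.0.0.0/6 -> H4 at depth 6

== LOOKUPS ==
["no-route","H3","H1","H2","H1","H1","H3","H2","H2","H2","H2","H0"]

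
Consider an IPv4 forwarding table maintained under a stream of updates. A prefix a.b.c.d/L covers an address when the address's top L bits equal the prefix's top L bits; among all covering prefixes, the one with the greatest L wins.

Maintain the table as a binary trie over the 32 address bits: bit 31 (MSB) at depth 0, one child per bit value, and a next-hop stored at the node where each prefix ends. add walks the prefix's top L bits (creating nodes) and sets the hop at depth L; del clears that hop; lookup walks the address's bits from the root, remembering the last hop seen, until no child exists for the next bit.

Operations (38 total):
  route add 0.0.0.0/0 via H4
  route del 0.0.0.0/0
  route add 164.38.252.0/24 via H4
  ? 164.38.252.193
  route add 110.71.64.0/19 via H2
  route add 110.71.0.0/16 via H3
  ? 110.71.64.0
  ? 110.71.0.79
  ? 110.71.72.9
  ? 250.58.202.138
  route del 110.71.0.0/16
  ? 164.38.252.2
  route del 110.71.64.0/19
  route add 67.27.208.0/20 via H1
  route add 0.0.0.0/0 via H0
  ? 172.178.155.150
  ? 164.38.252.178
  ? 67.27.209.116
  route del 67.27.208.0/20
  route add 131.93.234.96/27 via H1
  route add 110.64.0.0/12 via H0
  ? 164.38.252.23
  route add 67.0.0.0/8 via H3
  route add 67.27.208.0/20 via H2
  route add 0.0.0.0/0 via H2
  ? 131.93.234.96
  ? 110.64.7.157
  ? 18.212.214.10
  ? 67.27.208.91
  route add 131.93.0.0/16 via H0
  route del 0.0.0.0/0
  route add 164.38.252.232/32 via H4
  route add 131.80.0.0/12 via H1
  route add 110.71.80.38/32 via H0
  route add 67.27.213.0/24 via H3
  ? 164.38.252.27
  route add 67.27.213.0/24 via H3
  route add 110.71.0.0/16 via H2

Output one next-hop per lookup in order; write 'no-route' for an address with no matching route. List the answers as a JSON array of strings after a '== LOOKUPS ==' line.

Apply in order:
  add 0.0.0.0/0 -> H4 at depth 0
  del 0.0.0.0/0 (clear depth 0)
  add 164.38.252.0/24 -> H4 at depth 24
  lookup 164.38.252.193: bits 101001000010011011111100 walk d0:-→d1:-→d2:-→d3:-→d4:-→d5:-→d6:-→d7:-→d8:-→d9:-→d10:-→d11:-→d12:-→d13:-→d14:-→d15:-→d16:-→d17:-→d18:-→d19:-→d20:-→d21:-→d22:-→d23:-→d24:H4 -> H4
  add 110.71.64.0/19 -> H2 at depth 19
  add 110.71.0.0/16 -> H3 at depth 16
  lookup 110.71.64.0: bits 0110111001000111010 walk d0:-→d1:-→d2:-→d3:-→d4:-→d5:-→d6:-→d7:-→d8:-→d9:-→d10:-→d11:-→d12:-→d13:-→d14:-→d15:-→d16:H3→d17:-→d18:-→d19:H2 -> H2
  lookup 110.71.0.79: bits 01101110010001110 walk d0:-→d1:-→d2:-→d3:-→d4:-→d5:-→d6:-→d7:-→d8:-→d9:-→d10:-→d11:-→d12:-→d13:-→d14:-→d15:-→d16:H3→d17:- -> H3
  lookup 110.71.72.9: bits 0110111001000111010 walk d0:-→d1:-→d2:-→d3:-→d4:-→d5:-→d6:-→d7:-→d8:-→d9:-→d10:-→d11:-→d12:-→d13:-→d14:-→d15:-→d16:H3→d17:-→d18:-→d19:H2 -> H2
  lookup 250.58.202.138: bits 1 walk d0:-→d1:- -> no-route
  del 110.71.0.0/16 (clear depth 16)
  lookup 164.38.252.2: bits 101001000010011011111100 walk d0:-→d1:-→d2:-→d3:-→d4:-→d5:-→d6:-→d7:-→d8:-→d9:-→d10:-→d11:-→d12:-→d13:-→d14:-→d15:-→d16:-→d17:-→d18:-→d19:-→d20:-→d21:-→d22:-→d23:-→d24:H4 -> H4
  del 110.71.64.0/19 (clear depth 19)
  add 67.27.208.0/20 -> H1 at depth 20
  add 0.0.0.0/0 -> H0 at depth 0
  lookup 172.178.155.150: bits 1010 walk d0:H0→d1:-→d2:-→d3:-→d4:- -> H0
  lookup 164.38.252.178: bits 101001000010011011111100 walk d0:H0→d1:-→d2:-→d3:-→d4:-→d5:-→d6:-→d7:-→d8:-→d9:-→d10:-→d11:-→d12:-→d13:-→d14:-→d15:-→d16:-→d17:-→d18:-→d19:-→d20:-→d21:-→d22:-→d23:-→d24:H4 -> H4
  lookup 67.27.209.116: bits 01000011000110111101 walk d0:H0→d1:-→d2:-→d3:-→d4:-→d5:-→d6:-→d7:-→d8:-→d9:-→d10:-→d11:-→d12:-→d13:-→d14:-→d15:-→d16:-→d17:-→d18:-→d19:-→d20:H1 -> H1
  del 67.27.208.0/20 (clear depth 20)
  add 131.93.234.96/27 -> H1 at depth 27
  add 110.64.0.0/12 -> H0 at depth 12
  lookup 164.38.252.23: bits 101001000010011011111100 walk d0:H0→d1:-→d2:-→d3:-→d4:-→d5:-→d6:-→d7:-→d8:-→d9:-→d10:-→d11:-→d12:-→d13:-→d14:-→d15:-→d16:-→d17:-→d18:-→d19:-→d20:-→d21:-→d22:-→d23:-→d24:H4 -> H4
  add 67.0.0.0/8 -> H3 at depth 8
  add 67.27.208.0/20 -> H2 at depth 20
  add 0.0.0.0/0 -> H2 at depth 0
  lookup 131.93.234.96: bits 100000110101110111101010011 walk d0:H2→d1:-→d2:-→d3:-→d4:-→d5:-→d6:-→d7:-→d8:-→d9:-→d10:-→d11:-→d12:-→d13:-→d14:-→d15:-→d16:-→d17:-→d18:-→d19:-→d20:-→d21:-→d22:-→d23:-→d24:-→d25:-→d26:-→d27:H1 -> H1
  lookup 110.64.7.157: bits 0110111001000 walk d0:H2→d1:-→d2:-→d3:-→d4:-→d5:-→d6:-→d7:-→d8:-→d9:-→d10:-→d11:-→d12:H0→d13:- -> H0
  lookup 18.212.214.10: bits 0 walk d0:H2→d1:- -> H2
  lookup 67.27.208.91: bits 01000011000110111101 walk d0:H2→d1:-→d2:-→d3:-→d4:-→d5:-→d6:-→d7:-→d8:H3→d9:-→d10:-→d11:-→d12:-→d13:-→d14:-→d15:-→d16:-→d17:-→d18:-→d19:-→d20:H2 -> H2
  add 131.93.0.0/16 -> H0 at depth 16
  del 0.0.0.0/0 (clear depth 0)
  add 164.38.252.232/32 -> H4 at depth 32
  add 131.80.0.0/12 -> H1 at depth 12
  add 110.71.80.38/32 -> H0 at depth 32
  add 67.27.213.0/24 -> H3 at depth 24
  lookup 164.38.252.27: bits 101001000010011011111100 walk d0:-→d1:-→d2:-→d3:-→d4:-→d5:-→d6:-→d7:-→d8:-→d9:-→d10:-→d11:-→d12:-→d13:-→d14:-→d15:-→d16:-→d17:-→d18:-→d19:-→d20:-→d21:-→d22:-→d23:-→d24:H4 -> H4
  add 67.27.213.0/24 -> H3 at depth 24
  add 110.71.0.0/16 -> H2 at depth 16

== LOOKUPS ==
["H4","H2","H3","H2","no-route","H4","H0","H4","H1","H4","H1","H0","H2","H2","H4"]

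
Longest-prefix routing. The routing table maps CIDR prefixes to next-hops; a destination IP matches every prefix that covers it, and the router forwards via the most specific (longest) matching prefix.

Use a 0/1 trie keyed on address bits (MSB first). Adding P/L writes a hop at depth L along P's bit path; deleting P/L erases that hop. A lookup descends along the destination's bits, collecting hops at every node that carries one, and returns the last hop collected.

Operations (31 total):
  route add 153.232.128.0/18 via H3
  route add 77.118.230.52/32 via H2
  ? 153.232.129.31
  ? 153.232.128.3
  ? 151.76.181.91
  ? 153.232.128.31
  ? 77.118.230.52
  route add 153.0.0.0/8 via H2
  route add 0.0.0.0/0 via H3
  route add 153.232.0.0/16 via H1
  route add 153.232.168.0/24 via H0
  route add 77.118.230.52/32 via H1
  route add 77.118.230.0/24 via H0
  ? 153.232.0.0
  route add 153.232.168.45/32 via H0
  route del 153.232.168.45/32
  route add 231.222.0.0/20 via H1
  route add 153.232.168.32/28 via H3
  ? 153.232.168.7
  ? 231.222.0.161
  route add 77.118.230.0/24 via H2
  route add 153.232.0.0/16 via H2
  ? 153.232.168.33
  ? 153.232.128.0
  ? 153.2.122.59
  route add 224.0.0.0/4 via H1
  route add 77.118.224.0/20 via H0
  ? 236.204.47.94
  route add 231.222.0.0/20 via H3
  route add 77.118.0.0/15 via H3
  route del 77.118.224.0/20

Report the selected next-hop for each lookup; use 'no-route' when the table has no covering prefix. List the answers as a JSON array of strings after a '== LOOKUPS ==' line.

Apply in order:
  add 153.232.128.0/18 -> H3 at depth 18
  add 77.118.230.52/32 -> H2 at depth 32
  lookup 153.232.129.31: bits 100110011110100010 walk d0:-→d1:-→d2:-→d3:-→d4:-→d5:-→d6:-→d7:-→d8:-→d9:-→d10:-→d11:-→d12:-→d13:-→d14:-→d15:-→d16:-→d17:-→d18:H3 -> H3
  lookup 153.232.128.3: bits 100110011110100010 walk d0:-→d1:-→d2:-→d3:-→d4:-→d5:-→d6:-→d7:-→d8:-→d9:-→d10:-→d11:-→d12:-→d13:-→d14:-→d15:-→d16:-→d17:-→d18:H3 -> H3
  lookup 151.76.181.91: bits 1001 walk d0:-→d1:-→d2:-→d3:-→d4:- -> no-route
  lookup 153.232.128.31: bits 100110011110100010 walk d0:-→d1:-→d2:-→d3:-→d4:-→d5:-→d6:-→d7:-→d8:-→d9:-→d10:-→d11:-→d12:-→d13:-→d14:-→d15:-→d16:-→d17:-→d18:H3 -> H3
  lookup 77.118.230.52: bits 01001101011101101110011000110100 walk d0:-→d1:-→d2:-→d3:-→d4:-→d5:-→d6:-→d7:-→d8:-→d9:-→d10:-→d11:-→d12:-→d13:-→d14:-→d15:-→d16:-→d17:-→d18:-→d19:-→d20:-→d21:-→d22:-→d23:-→d24:-→d25:-→d26:-→d27:-→d28:-→d29:-→d30:-→d31:-→d32:H2 -> H2
  add 153.0.0.0/8 -> H2 at depth 8
  add 0.0.0.0/0 -> H3 at depth 0
  add 153.232.0.0/16 -> H1 at depth 16
  add 153.232.168.0/24 -> H0 at depth 24
  add 77.118.230.52/32 -> H1 at depth 32
  add 77.118.230.0/24 -> H0 at depth 24
  lookup 153.232.0.0: bits 1001100111101000 walk d0:H3→d1:-→d2:-→d3:-→d4:-→d5:-→d6:-→d7:-→d8:H2→d9:-→d10:-→d11:-→d12:-→d13:-→d14:-→d15:-→d16:H1 -> H1
  add 153.232.168.45/32 -> H0 at depth 32
  - 153.232.168.45/32 clear@32
  add 231.222.0.0/20 -> H1 at depth 20
  add 153.232.168.32/28 -> H3 at depth 28
  lookup 153.232.168.7: bits 10011001111010001010100000 walk d0:H3→d1:-→d2:-→d3:-→d4:-→d5:-→d6:-→d7:-→d8:H2→d9:-→d10:-→d11:-→d12:-→d13:-→d14:-→d15:-→d16:H1→d17:-→d18:H3→d19:-→d20:-→d21:-→d22:-→d23:-→d24:H0→d25:-→d26:- -> H0
  lookup 231.222.0.161: bits 11100111110111100000 walk d0:H3→d1:-→d2:-→d3:-→d4:-→d5:-→d6:-→d7:-→d8:-→d9:-→d10:-→d11:-→d12:-→d13:-→d14:-→d15:-→d16:-→d17:-→d18:-→d19:-→d20:H1 -> H1
  add 77.118.230.0/24 -> H2 at depth 24
  add 153.232.0.0/16 -> H2 at depth 16
  lookup 153.232.168.33: bits 1001100111101000101010000010 walk d0:H3→d1:-→d2:-→d3:-→d4:-→d5:-→d6:-→d7:-→d8:H2→d9:-→d10:-→d11:-→d12:-→d13:-→d14:-→d15:-→d16:H2→d17:-→d18:H3→d19:-→d20:-→d21:-→d22:-→d23:-→d24:H0→d25:-→d26:-→d27:-→d28:H3 -> H3
  lookup 153.232.128.0: bits 100110011110100010 walk d0:H3→d1:-→d2:-→d3:-→d4:-→d5:-→d6:-→d7:-→d8:H2→d9:-→d10:-→d11:-→d12:-→d13:-→d14:-→d15:-→d16:H2→d17:-→d18:H3 -> H3
  lookup 153.2.122.59: bits 10011001 walk d0:H3→d1:-→d2:-→d3:-→d4:-→d5:-→d6:-→d7:-→d8:H2 -> H2
  add 224.0.0.0/4 -> H1 at depth 4
  add 77.118.224.0/20 -> H0 at depth 20
  lookup 236.204.47.94: bits 1110 walk d0:H3→d1:-→d2:-→d3:-→d4:H1 -> H1
  add 231.222.0.0/20 -> H3 at depth 20
  add 77.118.0.0/15 -> H3 at depth 15
  - 77.118.224.0/20 clear@20

== LOOKUPS ==
["H3","H3","no-route","H3","H2","H1","H0","H1","H3","H3","H2","H1"]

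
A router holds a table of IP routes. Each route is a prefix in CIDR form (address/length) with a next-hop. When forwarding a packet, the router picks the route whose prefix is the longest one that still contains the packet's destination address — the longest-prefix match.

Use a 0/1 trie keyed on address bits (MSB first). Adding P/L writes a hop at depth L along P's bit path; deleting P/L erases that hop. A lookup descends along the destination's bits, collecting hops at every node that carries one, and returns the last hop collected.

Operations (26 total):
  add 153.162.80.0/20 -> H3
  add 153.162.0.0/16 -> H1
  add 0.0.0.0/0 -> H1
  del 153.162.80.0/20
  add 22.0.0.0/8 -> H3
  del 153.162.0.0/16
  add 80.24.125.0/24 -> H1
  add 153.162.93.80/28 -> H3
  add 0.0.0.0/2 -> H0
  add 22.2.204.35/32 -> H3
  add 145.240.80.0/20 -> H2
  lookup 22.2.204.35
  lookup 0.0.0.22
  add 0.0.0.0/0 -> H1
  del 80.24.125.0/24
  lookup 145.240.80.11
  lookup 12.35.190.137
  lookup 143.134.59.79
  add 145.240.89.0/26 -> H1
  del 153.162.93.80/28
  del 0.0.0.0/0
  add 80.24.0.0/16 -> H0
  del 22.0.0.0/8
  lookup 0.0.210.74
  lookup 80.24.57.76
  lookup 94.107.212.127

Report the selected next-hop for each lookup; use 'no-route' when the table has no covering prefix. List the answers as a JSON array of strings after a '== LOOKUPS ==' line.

Apply in order:
  + 153.162.80.0/20 (H3) depth=20
  + 153.162.0.0/16 (H1) depth=16
  + 0.0.0.0/0 (H1) depth=0
  del 153.162.80.0/20 (clear depth 20)
  + 22.0.0.0/8 (H3) depth=8
  del 153.162.0.0/16 (clear depth 16)
  + 80.24.125.0/24 (H1) depth=24
  + 153.162.93.80/28 (H3) depth=28
  + 0.0.0.0/2 (H0) depth=2
  + 22.2.204.35/32 (H3) depth=32
  + 145.240.80.0/20 (H2) depth=20
  ? 22.2.204.35  path d0:H1→d1:-→d2:H0→d3:-→d4:-→d5:-→d6:-→d7:-→d8:H3→d9:-→d10:-→d11:-→d12:-→d13:-→d14:-→d15:-→d16:-→d17:-→d18:-→d19:-→d20:-→d21:-→d22:-→d23:-→d24:-→d25:-→d26:-→d27:-→d28:-→d29:-→d30:-→d31:-→d32:H3  best=H3
  ? 0.0.0.22  path d0:H1→d1:-→d2:H0→d3:-  best=H0
  + 0.0.0.0/0 (H1) depth=0
  del 80.24.125.0/24 (clear depth 24)
  ? 145.240.80.11  path d0:H1→d1:-→d2:-→d3:-→d4:-→d5:-→d6:-→d7:-→d8:-→d9:-→d10:-→d11:-→d12:-→d13:-→d14:-→d15:-→d16:-→d17:-→d18:-→d19:-→d20:H2  best=H2
  ? 12.35.190.137  path d0:H1→d1:-→d2:H0→d3:-  best=H0
  ? 143.134.59.79  path d0:H1→d1:-→d2:-→d3:-  best=H1
  + 145.240.89.0/26 (H1) depth=26
  del 153.162.93.80/28 (clear depth 28)
  del 0.0.0.0/0 (clear depth 0)
  + 80.24.0.0/16 (H0) depth=16
  del 22.0.0.0/8 (clear depth 8)
  ? 0.0.210.74  path d0:-→d1:-→d2:H0→d3:-  best=H0
  ? 80.24.57.76  path d0:-→d1:-→d2:-→d3:-→d4:-→d5:-→d6:-→d7:-→d8:-→d9:-→d10:-→d11:-→d12:-→d13:-→d14:-→d15:-→d16:H0→d17:-  best=H0
  ? 94.107.212.127  path d0:-→d1:-→d2:-→d3:-→d4:-  best=no-route

== LOOKUPS ==
["H3","H0","H2","H0","H1","H0","H0","no-route"]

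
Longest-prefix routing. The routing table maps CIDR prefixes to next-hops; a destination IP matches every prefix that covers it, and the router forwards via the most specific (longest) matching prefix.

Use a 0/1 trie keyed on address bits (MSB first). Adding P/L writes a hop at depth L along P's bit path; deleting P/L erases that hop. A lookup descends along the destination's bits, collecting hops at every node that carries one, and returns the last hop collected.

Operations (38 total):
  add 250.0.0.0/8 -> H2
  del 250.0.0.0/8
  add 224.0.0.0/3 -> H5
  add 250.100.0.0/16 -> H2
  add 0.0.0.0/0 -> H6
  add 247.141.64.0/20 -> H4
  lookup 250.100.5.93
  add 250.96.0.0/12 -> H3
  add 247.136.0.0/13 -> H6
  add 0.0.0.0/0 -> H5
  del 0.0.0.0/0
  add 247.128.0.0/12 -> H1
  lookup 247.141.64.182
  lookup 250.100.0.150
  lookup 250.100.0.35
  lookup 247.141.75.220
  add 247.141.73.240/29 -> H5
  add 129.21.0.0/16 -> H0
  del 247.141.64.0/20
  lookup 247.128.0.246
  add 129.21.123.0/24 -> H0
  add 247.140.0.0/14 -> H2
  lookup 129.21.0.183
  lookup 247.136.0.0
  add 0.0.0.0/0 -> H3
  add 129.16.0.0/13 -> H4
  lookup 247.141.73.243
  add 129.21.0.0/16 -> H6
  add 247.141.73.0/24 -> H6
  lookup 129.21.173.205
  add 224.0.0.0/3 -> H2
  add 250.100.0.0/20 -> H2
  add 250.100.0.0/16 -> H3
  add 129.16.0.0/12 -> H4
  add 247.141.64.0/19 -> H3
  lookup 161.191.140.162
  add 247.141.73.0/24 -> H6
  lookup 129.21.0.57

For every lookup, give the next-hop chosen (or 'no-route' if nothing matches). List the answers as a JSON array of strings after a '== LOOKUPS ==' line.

Apply in order:
  + 250.0.0.0/8 (H2) depth=8
  - 250.0.0.0/8 clear@8
  + 224.0.0.0/3 (H5) depth=3
  + 250.100.0.0/16 (H2) depth=16
  + 0.0.0.0/0 (H6) depth=0
  + 247.141.64.0/20 (H4) depth=20
  Q 250.100.5.93: descend 1111101001100100 ; hops seen [H6,H5,H2] ; pick H2
  + 250.96.0.0/12 (H3) depth=12
  + 247.136.0.0/13 (H6) depth=13
  + 0.0.0.0/0 (H5) depth=0
  - 0.0.0.0/0 clear@0
  + 247.128.0.0/12 (H1) depth=12
  Q 247.141.64.182: descend 11110111100011010100 ; hops seen [H5,H1,H6,H4] ; pick H4
  Q 250.100.0.150: descend 1111101001100100 ; hops seen [H5,H3,H2] ; pick H2
  Q 250.100.0.35: descend 1111101001100100 ; hops seen [H5,H3,H2] ; pick H2
  Q 247.141.75.220: descend 11110111100011010100 ; hops seen [H5,H1,H6,H4] ; pick H4
  + 247.141.73.240/29 (H5) depth=29
  + 129.21.0.0/16 (H0) depth=16
  - 247.141.64.0/20 clear@20
  Q 247.128.0.246: descend 111101111000 ; hops seen [H5,H1] ; pick H1
  + 129.21.123.0/24 (H0) depth=24
  + 247.140.0.0/14 (H2) depth=14
  Q 129.21.0.183: descend 10000001000101010 ; hops seen [H0] ; pick H0
  Q 247.136.0.0: descend 1111011110001 ; hops seen [H5,H1,H6] ; pick H6
  + 0.0.0.0/0 (H3) depth=0
  + 129.16.0.0/13 (H4) depth=13
  Q 247.141.73.243: descend 11110111100011010100100111110 ; hops seen [H3,H5,H1,H6,H2,H5] ; pick H5
  + 129.21.0.0/16 (H6) depth=16
  + 247.141.73.0/24 (H6) depth=24
  Q 129.21.173.205: descend 1000000100010101 ; hops seen [H3,H4,H6] ; pick H6
  + 224.0.0.0/3 (H2) depth=3
  + 250.100.0.0/20 (H2) depth=20
  + 250.100.0.0/16 (H3) depth=16
  + 129.16.0.0/12 (H4) depth=12
  + 247.141.64.0/19 (H3) depth=19
  Q 161.191.140.162: descend 10 ; hops seen [H3] ; pick H3
  + 247.141.73.0/24 (H6) depth=24
  Q 129.21.0.57: descend 10000001000101010 ; hops seen [H3,H4,H4,H6] ; pick H6

== LOOKUPS ==
["H2","H4","H2","H2","H4","H1","H0","H6","H5","H6","H3","H6"]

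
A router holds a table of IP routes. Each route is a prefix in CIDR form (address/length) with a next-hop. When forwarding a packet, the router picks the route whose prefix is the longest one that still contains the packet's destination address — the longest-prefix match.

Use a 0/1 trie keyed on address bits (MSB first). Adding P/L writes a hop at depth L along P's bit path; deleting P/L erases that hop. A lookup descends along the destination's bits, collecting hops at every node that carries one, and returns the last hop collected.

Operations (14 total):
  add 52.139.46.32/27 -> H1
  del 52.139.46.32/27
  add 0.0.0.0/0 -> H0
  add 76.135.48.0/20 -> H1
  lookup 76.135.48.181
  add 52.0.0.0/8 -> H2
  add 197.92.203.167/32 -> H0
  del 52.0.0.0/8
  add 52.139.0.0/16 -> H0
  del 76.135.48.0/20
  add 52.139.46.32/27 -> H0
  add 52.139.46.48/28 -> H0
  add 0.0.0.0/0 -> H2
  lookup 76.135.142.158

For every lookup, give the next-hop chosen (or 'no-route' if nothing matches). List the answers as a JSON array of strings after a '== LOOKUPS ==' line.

Apply in order:
  add 52.139.46.32/27 -> H1 at depth 27
  del 52.139.46.32/27 (clear depth 27)
  add 0.0.0.0/0 -> H0 at depth 0
  add 76.135.48.0/20 -> H1 at depth 20
  lookup 76.135.48.181: bits 01001100100001110011 walk d0:H0→d1:-→d2:-→d3:-→d4:-→d5:-→d6:-→d7:-→d8:-→d9:-→d10:-→d11:-→d12:-→d13:-→d14:-→d15:-→d16:-→d17:-→d18:-→d19:-→d20:H1 -> H1
  add 52.0.0.0/8 -> H2 at depth 8
  add 197.92.203.167/32 -> H0 at depth 32
  del 52.0.0.0/8 (clear depth 8)
  add 52.139.0.0/16 -> H0 at depth 16
  del 76.135.48.0/20 (clear depth 20)
  add 52.139.46.32/27 -> H0 at depth 27
  add 52.139.46.48/28 -> H0 at depth 28
  add 0.0.0.0/0 -> H2 at depth 0
  lookup 76.135.142.158: bits 0100110010000111 walk d0:H2→d1:-→d2:-→d3:-→d4:-→d5:-→d6:-→d7:-→d8:-→d9:-→d10:-→d11:-→d12:-→d13:-→d14:-→d15:-→d16:- -> H2

== LOOKUPS ==
["H1","H2"]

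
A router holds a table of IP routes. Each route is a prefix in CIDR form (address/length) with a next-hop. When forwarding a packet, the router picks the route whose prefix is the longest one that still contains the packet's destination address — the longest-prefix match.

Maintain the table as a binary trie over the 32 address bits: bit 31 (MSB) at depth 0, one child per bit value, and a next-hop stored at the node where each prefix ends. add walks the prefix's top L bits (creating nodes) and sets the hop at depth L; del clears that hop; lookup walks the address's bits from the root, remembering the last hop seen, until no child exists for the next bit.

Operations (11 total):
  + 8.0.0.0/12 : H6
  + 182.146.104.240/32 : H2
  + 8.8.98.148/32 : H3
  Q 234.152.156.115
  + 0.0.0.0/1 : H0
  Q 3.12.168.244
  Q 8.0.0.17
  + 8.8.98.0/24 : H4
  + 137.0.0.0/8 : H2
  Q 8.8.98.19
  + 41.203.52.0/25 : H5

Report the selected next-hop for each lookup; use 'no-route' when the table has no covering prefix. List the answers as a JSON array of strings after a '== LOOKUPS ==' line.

Apply in order:
  add 8.0.0.0/12 -> H6 at depth 12
  add 182.146.104.240/32 -> H2 at depth 32
  add 8.8.98.148/32 -> H3 at depth 32
  lookup 234.152.156.115: bits 1 walk d0:-→d1:- -> no-route
  add 0.0.0.0/1 -> H0 at depth 1
  lookup 3.12.168.244: bits 0000 walk d0:-→d1:H0→d2:-→d3:-→d4:- -> H0
  lookup 8.0.0.17: bits 000010000000 walk d0:-→d1:H0→d2:-→d3:-→d4:-→d5:-→d6:-→d7:-→d8:-→d9:-→d10:-→d11:-→d12:H6 -> H6
  add 8.8.98.0/24 -> H4 at depth 24
  add 137.0.0.0/8 -> H2 at depth 8
  lookup 8.8.98.19: bits 000010000000100001100010 walk d0:-→d1:H0→d2:-→d3:-→d4:-→d5:-→d6:-→d7:-→d8:-→d9:-→d10:-→d11:-→d12:H6→d13:-→d14:-→d15:-→d16:-→d17:-→d18:-→d19:-→d20:-→d21:-→d22:-→d23:-→d24:H4 -> H4
  add 41.203.52.0/25 -> H5 at depth 25

== LOOKUPS ==
["no-route","H0","H6","H4"]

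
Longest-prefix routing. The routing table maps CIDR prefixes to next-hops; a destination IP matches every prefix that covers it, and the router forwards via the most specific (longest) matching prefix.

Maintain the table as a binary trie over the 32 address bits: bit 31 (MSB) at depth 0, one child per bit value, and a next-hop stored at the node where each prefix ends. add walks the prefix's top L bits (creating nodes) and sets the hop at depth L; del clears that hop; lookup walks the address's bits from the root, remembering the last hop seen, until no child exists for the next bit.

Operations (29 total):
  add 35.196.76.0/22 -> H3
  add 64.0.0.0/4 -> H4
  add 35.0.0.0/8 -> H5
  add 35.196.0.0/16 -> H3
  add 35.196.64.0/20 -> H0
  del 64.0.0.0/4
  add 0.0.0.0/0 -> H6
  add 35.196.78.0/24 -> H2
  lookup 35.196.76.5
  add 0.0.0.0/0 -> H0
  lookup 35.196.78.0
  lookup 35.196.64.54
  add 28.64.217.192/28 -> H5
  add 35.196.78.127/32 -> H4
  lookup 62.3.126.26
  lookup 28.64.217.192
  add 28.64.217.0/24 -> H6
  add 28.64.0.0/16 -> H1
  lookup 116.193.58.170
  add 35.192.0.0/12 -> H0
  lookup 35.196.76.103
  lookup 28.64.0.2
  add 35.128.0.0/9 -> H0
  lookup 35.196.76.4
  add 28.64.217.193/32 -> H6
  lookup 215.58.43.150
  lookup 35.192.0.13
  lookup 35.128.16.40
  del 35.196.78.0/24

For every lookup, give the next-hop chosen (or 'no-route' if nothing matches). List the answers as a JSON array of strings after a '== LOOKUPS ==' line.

Trace:
  add 35.196.76.0/22 -> H3 at depth 22
  add 64.0.0.0/4 -> H4 at depth 4
  add 35.0.0.0/8 -> H5 at depth 8
  add 35.196.0.0/16 -> H3 at depth 16
  add 35.196.64.0/20 -> H0 at depth 20
  - 64.0.0.0/4 clear@4
  add 0.0.0.0/0 -> H6 at depth 0
  add 35.196.78.0/24 -> H2 at depth 24
  ? 35.196.76.5  path d0:H6→d1:-→d2:-→d3:-→d4:-→d5:-→d6:-→d7:-→d8:H5→d9:-→d10:-→d11:-→d12:-→d13:-→d14:-→d15:-→d16:H3→d17:-→d18:-→d19:-→d20:H0→d21:-→d22:H3  best=H3
  add 0.0.0.0/0 -> H0 at depth 0
  ? 35.196.78.0  path d0:H0→d1:-→d2:-→d3:-→d4:-→d5:-→d6:-→d7:-→d8:H5→d9:-→d10:-→d11:-→d12:-→d13:-→d14:-→d15:-→d16:H3→d17:-→d18:-→d19:-→d20:H0→d21:-→d22:H3→d23:-→d24:H2  best=H2
  ? 35.196.64.54  path d0:H0→d1:-→d2:-→d3:-→d4:-→d5:-→d6:-→d7:-→d8:H5→d9:-→d10:-→d11:-→d12:-→d13:-→d14:-→d15:-→d16:H3→d17:-→d18:-→d19:-→d20:H0  best=H0
  add 28.64.217.192/28 -> H5 at depth 28
  add 35.196.78.127/32 -> H4 at depth 32
  ? 62.3.126.26  path d0:H0→d1:-→d2:-→d3:-  best=H0
  ? 28.64.217.192  path d0:H0→d1:-→d2:-→d3:-→d4:-→d5:-→d6:-→d7:-→d8:-→d9:-→d10:-→d11:-→d12:-→d13:-→d14:-→d15:-→d16:-→d17:-→d18:-→d19:-→d20:-→d21:-→d22:-→d23:-→d24:-→d25:-→d26:-→d27:-→d28:H5  best=H5
  add 28.64.217.0/24 -> H6 at depth 24
  add 28.64.0.0/16 -> H1 at depth 16
  ? 116.193.58.170  path d0:H0→d1:-→d2:-  best=H0
  add 35.192.0.0/12 -> H0 at depth 12
  ? 35.196.76.103  path d0:H0→d1:-→d2:-→d3:-→d4:-→d5:-→d6:-→d7:-→d8:H5→d9:-→d10:-→d11:-→d12:H0→d13:-→d14:-→d15:-→d16:H3→d17:-→d18:-→d19:-→d20:H0→d21:-→d22:H3  best=H3
  ? 28.64.0.2  path d0:H0→d1:-→d2:-→d3:-→d4:-→d5:-→d6:-→d7:-→d8:-→d9:-→d10:-→d11:-→d12:-→d13:-→d14:-→d15:-→d16:H1  best=H1
  add 35.128.0.0/9 -> H0 at depth 9
  ? 35.196.76.4  path d0:H0→d1:-→d2:-→d3:-→d4:-→d5:-→d6:-→d7:-→d8:H5→d9:H0→d10:-→d11:-→d12:H0→d13:-→d14:-→d15:-→d16:H3→d17:-→d18:-→d19:-→d20:H0→d21:-→d22:H3  best=H3
  add 28.64.217.193/32 -> H6 at depth 32
  ? 215.58.43.150  path d0:H0  best=H0
  ? 35.192.0.13  path d0:H0→d1:-→d2:-→d3:-→d4:-→d5:-→d6:-→d7:-→d8:H5→d9:H0→d10:-→d11:-→d12:H0→d13:-  best=H0
  ? 35.128.16.40  path d0:H0→d1:-→d2:-→d3:-→d4:-→d5:-→d6:-→d7:-→d8:H5→d9:H0  best=H0
  - 35.196.78.0/24 clear@24

== LOOKUPS ==
["H3","H2","H0","H0","H5","H0","H3","H1","H3","H0","H0","H0"]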